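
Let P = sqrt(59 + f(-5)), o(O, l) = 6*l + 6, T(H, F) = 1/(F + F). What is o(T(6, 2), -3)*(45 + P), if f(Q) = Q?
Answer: -540 - 36*sqrt(6) ≈ -628.18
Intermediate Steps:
T(H, F) = 1/(2*F)
o(O, l) = 6 + 6*l
P = 3*sqrt(6) (P = sqrt(59 - 5) = sqrt(54) = 3*sqrt(6) ≈ 7.3485)
o(T(6, 2), -3)*(45 + P) = (6 + 6*(-3))*(45 + 3*sqrt(6)) = (6 - 18)*(45 + 3*sqrt(6)) = -12*(45 + 3*sqrt(6)) = -540 - 36*sqrt(6)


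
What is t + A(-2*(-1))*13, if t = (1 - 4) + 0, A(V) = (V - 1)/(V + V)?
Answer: 1/4 ≈ 0.25000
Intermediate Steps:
A(V) = (-1 + V)/(2*V) (A(V) = (-1 + V)/((2*V)) = (-1 + V)*(1/(2*V)) = (-1 + V)/(2*V))
t = -3 (t = -3 + 0 = -3)
t + A(-2*(-1))*13 = -3 + ((-1 - 2*(-1))/(2*((-2*(-1)))))*13 = -3 + ((1/2)*(-1 + 2)/2)*13 = -3 + ((1/2)*(1/2)*1)*13 = -3 + (1/4)*13 = -3 + 13/4 = 1/4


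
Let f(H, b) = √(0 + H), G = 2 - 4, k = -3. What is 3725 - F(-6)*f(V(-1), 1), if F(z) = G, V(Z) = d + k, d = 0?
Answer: 3725 + 2*I*√3 ≈ 3725.0 + 3.4641*I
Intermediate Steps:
G = -2
V(Z) = -3 (V(Z) = 0 - 3 = -3)
F(z) = -2
f(H, b) = √H
3725 - F(-6)*f(V(-1), 1) = 3725 - (-2)*√(-3) = 3725 - (-2)*I*√3 = 3725 + 2*I*√3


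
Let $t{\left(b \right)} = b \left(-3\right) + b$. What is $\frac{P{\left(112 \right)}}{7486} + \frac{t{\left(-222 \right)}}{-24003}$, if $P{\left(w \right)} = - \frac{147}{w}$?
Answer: $- \frac{17894869}{958327776} \approx -0.018673$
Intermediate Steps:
$t{\left(b \right)} = - 2 b$ ($t{\left(b \right)} = - 3 b + b = - 2 b$)
$\frac{P{\left(112 \right)}}{7486} + \frac{t{\left(-222 \right)}}{-24003} = \frac{\left(-147\right) \frac{1}{112}}{7486} + \frac{\left(-2\right) \left(-222\right)}{-24003} = \left(-147\right) \frac{1}{112} \cdot \frac{1}{7486} + 444 \left(- \frac{1}{24003}\right) = \left(- \frac{21}{16}\right) \frac{1}{7486} - \frac{148}{8001} = - \frac{21}{119776} - \frac{148}{8001} = - \frac{17894869}{958327776}$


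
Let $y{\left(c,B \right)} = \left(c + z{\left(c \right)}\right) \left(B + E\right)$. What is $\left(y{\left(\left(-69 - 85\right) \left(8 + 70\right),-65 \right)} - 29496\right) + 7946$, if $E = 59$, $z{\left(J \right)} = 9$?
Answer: $50468$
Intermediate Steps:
$y{\left(c,B \right)} = \left(9 + c\right) \left(59 + B\right)$ ($y{\left(c,B \right)} = \left(c + 9\right) \left(B + 59\right) = \left(9 + c\right) \left(59 + B\right)$)
$\left(y{\left(\left(-69 - 85\right) \left(8 + 70\right),-65 \right)} - 29496\right) + 7946 = \left(\left(531 + 9 \left(-65\right) + 59 \left(-69 - 85\right) \left(8 + 70\right) - 65 \left(-69 - 85\right) \left(8 + 70\right)\right) - 29496\right) + 7946 = \left(\left(531 - 585 + 59 \left(\left(-154\right) 78\right) - 65 \left(\left(-154\right) 78\right)\right) - 29496\right) + 7946 = \left(\left(531 - 585 + 59 \left(-12012\right) - -780780\right) - 29496\right) + 7946 = \left(\left(531 - 585 - 708708 + 780780\right) - 29496\right) + 7946 = \left(72018 - 29496\right) + 7946 = 42522 + 7946 = 50468$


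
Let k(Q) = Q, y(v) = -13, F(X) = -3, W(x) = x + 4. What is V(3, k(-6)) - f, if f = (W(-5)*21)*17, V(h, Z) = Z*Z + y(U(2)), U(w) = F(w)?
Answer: 380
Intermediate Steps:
W(x) = 4 + x
U(w) = -3
V(h, Z) = -13 + Z² (V(h, Z) = Z*Z - 13 = Z² - 13 = -13 + Z²)
f = -357 (f = ((4 - 5)*21)*17 = -1*21*17 = -21*17 = -357)
V(3, k(-6)) - f = (-13 + (-6)²) - 1*(-357) = (-13 + 36) + 357 = 23 + 357 = 380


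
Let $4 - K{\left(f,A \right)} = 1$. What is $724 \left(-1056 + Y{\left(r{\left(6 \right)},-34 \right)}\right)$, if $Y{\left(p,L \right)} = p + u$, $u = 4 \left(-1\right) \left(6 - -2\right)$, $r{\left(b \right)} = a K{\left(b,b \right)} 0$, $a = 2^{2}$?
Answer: $-787712$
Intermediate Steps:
$K{\left(f,A \right)} = 3$ ($K{\left(f,A \right)} = 4 - 1 = 3$)
$a = 4$
$r{\left(b \right)} = 0$ ($r{\left(b \right)} = 4 \cdot 3 \cdot 0 = 12 \cdot 0 = 0$)
$u = -32$ ($u = - 4 \left(6 + 2\right) = \left(-4\right) 8 = -32$)
$Y{\left(p,L \right)} = -32 + p$ ($Y{\left(p,L \right)} = p - 32 = -32 + p$)
$724 \left(-1056 + Y{\left(r{\left(6 \right)},-34 \right)}\right) = 724 \left(-1056 + \left(-32 + 0\right)\right) = 724 \left(-1056 - 32\right) = 724 \left(-1088\right) = -787712$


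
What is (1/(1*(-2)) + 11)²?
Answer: 441/4 ≈ 110.25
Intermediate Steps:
(1/(1*(-2)) + 11)² = (1/(-2) + 11)² = (-½ + 11)² = (21/2)² = 441/4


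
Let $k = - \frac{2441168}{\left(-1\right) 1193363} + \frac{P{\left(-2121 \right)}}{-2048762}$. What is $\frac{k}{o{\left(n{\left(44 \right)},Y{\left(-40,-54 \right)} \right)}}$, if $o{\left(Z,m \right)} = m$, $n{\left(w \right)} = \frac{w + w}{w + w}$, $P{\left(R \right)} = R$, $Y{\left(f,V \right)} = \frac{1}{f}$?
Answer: $- \frac{100078067138780}{1222458383303} \approx -81.866$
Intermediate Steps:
$n{\left(w \right)} = 1$ ($n{\left(w \right)} = \frac{2 w}{2 w} = 2 w \frac{1}{2 w} = 1$)
$k = \frac{5003903356939}{2444916766606}$ ($k = - \frac{2441168}{\left(-1\right) 1193363} - \frac{2121}{-2048762} = - \frac{2441168}{-1193363} - - \frac{2121}{2048762} = \left(-2441168\right) \left(- \frac{1}{1193363}\right) + \frac{2121}{2048762} = \frac{2441168}{1193363} + \frac{2121}{2048762} = \frac{5003903356939}{2444916766606} \approx 2.0467$)
$\frac{k}{o{\left(n{\left(44 \right)},Y{\left(-40,-54 \right)} \right)}} = \frac{5003903356939}{2444916766606 \frac{1}{-40}} = \frac{5003903356939}{2444916766606 \left(- \frac{1}{40}\right)} = \frac{5003903356939}{2444916766606} \left(-40\right) = - \frac{100078067138780}{1222458383303}$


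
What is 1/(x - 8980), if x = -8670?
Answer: -1/17650 ≈ -5.6657e-5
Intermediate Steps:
1/(x - 8980) = 1/(-8670 - 8980) = 1/(-17650) = -1/17650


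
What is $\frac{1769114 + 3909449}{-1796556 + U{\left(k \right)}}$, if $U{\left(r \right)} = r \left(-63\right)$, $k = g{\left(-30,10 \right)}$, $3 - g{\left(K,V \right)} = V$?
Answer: $- \frac{5678563}{1796115} \approx -3.1616$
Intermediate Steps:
$g{\left(K,V \right)} = 3 - V$
$k = -7$ ($k = 3 - 10 = -7$)
$U{\left(r \right)} = - 63 r$
$\frac{1769114 + 3909449}{-1796556 + U{\left(k \right)}} = \frac{1769114 + 3909449}{-1796556 - -441} = \frac{5678563}{-1796556 + 441} = \frac{5678563}{-1796115} = 5678563 \left(- \frac{1}{1796115}\right) = - \frac{5678563}{1796115}$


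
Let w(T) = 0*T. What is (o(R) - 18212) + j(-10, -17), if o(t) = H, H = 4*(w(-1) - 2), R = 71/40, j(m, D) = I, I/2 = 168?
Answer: -17884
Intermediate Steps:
I = 336 (I = 2*168 = 336)
j(m, D) = 336
R = 71/40 (R = 71*(1/40) = 71/40 ≈ 1.7750)
w(T) = 0
H = -8 (H = 4*(0 - 2) = 4*(-2) = -8)
o(t) = -8
(o(R) - 18212) + j(-10, -17) = (-8 - 18212) + 336 = -18220 + 336 = -17884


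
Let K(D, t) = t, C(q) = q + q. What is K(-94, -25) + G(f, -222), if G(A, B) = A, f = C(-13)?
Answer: -51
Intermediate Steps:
C(q) = 2*q
f = -26 (f = 2*(-13) = -26)
K(-94, -25) + G(f, -222) = -25 - 26 = -51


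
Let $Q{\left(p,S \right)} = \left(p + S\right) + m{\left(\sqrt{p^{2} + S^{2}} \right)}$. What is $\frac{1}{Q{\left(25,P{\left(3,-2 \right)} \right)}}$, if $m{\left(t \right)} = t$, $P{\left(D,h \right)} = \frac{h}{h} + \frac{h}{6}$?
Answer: $\frac{77}{100} - \frac{\sqrt{5629}}{100} \approx 0.019733$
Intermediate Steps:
$P{\left(D,h \right)} = 1 + \frac{h}{6}$ ($P{\left(D,h \right)} = 1 + h \frac{1}{6} = 1 + \frac{h}{6}$)
$Q{\left(p,S \right)} = S + p + \sqrt{S^{2} + p^{2}}$ ($Q{\left(p,S \right)} = \left(p + S\right) + \sqrt{p^{2} + S^{2}} = \left(S + p\right) + \sqrt{S^{2} + p^{2}} = S + p + \sqrt{S^{2} + p^{2}}$)
$\frac{1}{Q{\left(25,P{\left(3,-2 \right)} \right)}} = \frac{1}{\left(1 + \frac{1}{6} \left(-2\right)\right) + 25 + \sqrt{\left(1 + \frac{1}{6} \left(-2\right)\right)^{2} + 25^{2}}} = \frac{1}{\left(1 - \frac{1}{3}\right) + 25 + \sqrt{\left(1 - \frac{1}{3}\right)^{2} + 625}} = \frac{1}{\frac{2}{3} + 25 + \sqrt{\left(\frac{2}{3}\right)^{2} + 625}} = \frac{1}{\frac{2}{3} + 25 + \sqrt{\frac{4}{9} + 625}} = \frac{1}{\frac{2}{3} + 25 + \sqrt{\frac{5629}{9}}} = \frac{1}{\frac{2}{3} + 25 + \frac{\sqrt{5629}}{3}} = \frac{1}{\frac{77}{3} + \frac{\sqrt{5629}}{3}}$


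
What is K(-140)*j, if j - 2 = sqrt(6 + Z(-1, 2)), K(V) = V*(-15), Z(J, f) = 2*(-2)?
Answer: 4200 + 2100*sqrt(2) ≈ 7169.9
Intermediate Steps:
Z(J, f) = -4
K(V) = -15*V
j = 2 + sqrt(2) (j = 2 + sqrt(6 - 4) = 2 + sqrt(2) ≈ 3.4142)
K(-140)*j = (-15*(-140))*(2 + sqrt(2)) = 2100*(2 + sqrt(2)) = 4200 + 2100*sqrt(2)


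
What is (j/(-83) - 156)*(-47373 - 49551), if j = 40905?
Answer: 5219648172/83 ≈ 6.2887e+7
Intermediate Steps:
(j/(-83) - 156)*(-47373 - 49551) = (40905/(-83) - 156)*(-47373 - 49551) = (40905*(-1/83) - 156)*(-96924) = (-40905/83 - 156)*(-96924) = -53853/83*(-96924) = 5219648172/83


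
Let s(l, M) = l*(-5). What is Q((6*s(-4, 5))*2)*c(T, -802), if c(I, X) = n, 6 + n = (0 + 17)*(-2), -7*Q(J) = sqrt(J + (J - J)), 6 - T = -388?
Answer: 160*sqrt(15)/7 ≈ 88.525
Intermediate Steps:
s(l, M) = -5*l
T = 394 (T = 6 - 1*(-388) = 6 + 388 = 394)
Q(J) = -sqrt(J)/7 (Q(J) = -sqrt(J + (J - J))/7 = -sqrt(J + 0)/7 = -sqrt(J)/7)
n = -40 (n = -6 + (0 + 17)*(-2) = -6 + 17*(-2) = -6 - 34 = -40)
c(I, X) = -40
Q((6*s(-4, 5))*2)*c(T, -802) = -sqrt(2)*(sqrt(6)*(2*sqrt(5)))/7*(-40) = -sqrt(2)*(2*sqrt(30))/7*(-40) = -4*sqrt(15)/7*(-40) = 160*sqrt(15)/7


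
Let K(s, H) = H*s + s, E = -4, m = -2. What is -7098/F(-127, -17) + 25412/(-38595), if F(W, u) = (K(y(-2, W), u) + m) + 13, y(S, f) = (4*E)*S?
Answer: 87071966/6445365 ≈ 13.509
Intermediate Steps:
y(S, f) = -16*S (y(S, f) = (4*(-4))*S = -16*S)
K(s, H) = s + H*s
F(W, u) = 43 + 32*u (F(W, u) = ((-16*(-2))*(1 + u) - 2) + 13 = (32*(1 + u) - 2) + 13 = ((32 + 32*u) - 2) + 13 = (30 + 32*u) + 13 = 43 + 32*u)
-7098/F(-127, -17) + 25412/(-38595) = -7098/(43 + 32*(-17)) + 25412/(-38595) = -7098/(43 - 544) + 25412*(-1/38595) = -7098/(-501) - 25412/38595 = -7098*(-1/501) - 25412/38595 = 2366/167 - 25412/38595 = 87071966/6445365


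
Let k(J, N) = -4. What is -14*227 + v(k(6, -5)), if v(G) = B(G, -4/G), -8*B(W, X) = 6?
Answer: -12715/4 ≈ -3178.8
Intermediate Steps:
B(W, X) = -¾ (B(W, X) = -⅛*6 = -¾)
v(G) = -¾
-14*227 + v(k(6, -5)) = -14*227 - ¾ = -3178 - ¾ = -12715/4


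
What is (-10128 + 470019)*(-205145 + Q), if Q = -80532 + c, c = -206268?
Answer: -226241077995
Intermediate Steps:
Q = -286800 (Q = -80532 - 206268 = -286800)
(-10128 + 470019)*(-205145 + Q) = (-10128 + 470019)*(-205145 - 286800) = 459891*(-491945) = -226241077995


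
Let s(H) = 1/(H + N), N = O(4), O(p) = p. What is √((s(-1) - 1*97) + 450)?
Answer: 2*√795/3 ≈ 18.797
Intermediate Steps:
N = 4
s(H) = 1/(4 + H) (s(H) = 1/(H + 4) = 1/(4 + H))
√((s(-1) - 1*97) + 450) = √((1/(4 - 1) - 1*97) + 450) = √((1/3 - 97) + 450) = √((⅓ - 97) + 450) = √(-290/3 + 450) = √(1060/3) = 2*√795/3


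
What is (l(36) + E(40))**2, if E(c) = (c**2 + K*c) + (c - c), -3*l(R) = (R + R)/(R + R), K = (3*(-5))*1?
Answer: 8994001/9 ≈ 9.9933e+5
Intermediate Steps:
K = -15 (K = -15*1 = -15)
l(R) = -1/3 (l(R) = -(R + R)/(3*(R + R)) = -2*R/(3*(2*R)) = -2*R*1/(2*R)/3 = -1/3*1 = -1/3)
E(c) = c**2 - 15*c (E(c) = (c**2 - 15*c) + (c - c) = (c**2 - 15*c) + 0 = c**2 - 15*c)
(l(36) + E(40))**2 = (-1/3 + 40*(-15 + 40))**2 = (-1/3 + 40*25)**2 = (-1/3 + 1000)**2 = (2999/3)**2 = 8994001/9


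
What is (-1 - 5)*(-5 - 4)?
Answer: 54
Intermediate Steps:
(-1 - 5)*(-5 - 4) = -6*(-9) = 54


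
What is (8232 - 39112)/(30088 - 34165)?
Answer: 30880/4077 ≈ 7.5742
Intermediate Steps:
(8232 - 39112)/(30088 - 34165) = -30880/(-4077) = -30880*(-1/4077) = 30880/4077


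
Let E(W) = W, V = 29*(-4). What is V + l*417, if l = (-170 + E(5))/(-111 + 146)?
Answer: -14573/7 ≈ -2081.9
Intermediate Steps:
V = -116
l = -33/7 (l = (-170 + 5)/(-111 + 146) = -165/35 = -165*1/35 = -33/7 ≈ -4.7143)
V + l*417 = -116 - 33/7*417 = -116 - 13761/7 = -14573/7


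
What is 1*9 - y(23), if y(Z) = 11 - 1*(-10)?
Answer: -12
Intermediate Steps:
y(Z) = 21 (y(Z) = 11 + 10 = 21)
1*9 - y(23) = 1*9 - 1*21 = 9 - 21 = -12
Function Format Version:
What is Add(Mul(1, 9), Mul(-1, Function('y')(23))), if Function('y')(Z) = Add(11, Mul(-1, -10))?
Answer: -12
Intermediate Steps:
Function('y')(Z) = 21 (Function('y')(Z) = Add(11, 10) = 21)
Add(Mul(1, 9), Mul(-1, Function('y')(23))) = Add(Mul(1, 9), Mul(-1, 21)) = Add(9, -21) = -12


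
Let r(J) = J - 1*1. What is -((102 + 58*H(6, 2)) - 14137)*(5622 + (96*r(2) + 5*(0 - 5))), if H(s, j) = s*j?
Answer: 75938927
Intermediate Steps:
r(J) = -1 + J (r(J) = J - 1 = -1 + J)
H(s, j) = j*s
-((102 + 58*H(6, 2)) - 14137)*(5622 + (96*r(2) + 5*(0 - 5))) = -((102 + 58*(2*6)) - 14137)*(5622 + (96*(-1 + 2) + 5*(0 - 5))) = -((102 + 58*12) - 14137)*(5622 + (96*1 + 5*(-5))) = -((102 + 696) - 14137)*(5622 + (96 - 25)) = -(798 - 14137)*(5622 + 71) = -(-13339)*5693 = -1*(-75938927) = 75938927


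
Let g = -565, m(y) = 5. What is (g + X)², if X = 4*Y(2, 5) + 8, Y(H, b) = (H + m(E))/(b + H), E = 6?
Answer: 305809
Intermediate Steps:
Y(H, b) = (5 + H)/(H + b) (Y(H, b) = (H + 5)/(b + H) = (5 + H)/(H + b))
X = 12 (X = 4*((5 + 2)/(2 + 5)) + 8 = 4*(7/7) + 8 = 4*((⅐)*7) + 8 = 4*1 + 8 = 4 + 8 = 12)
(g + X)² = (-565 + 12)² = (-553)² = 305809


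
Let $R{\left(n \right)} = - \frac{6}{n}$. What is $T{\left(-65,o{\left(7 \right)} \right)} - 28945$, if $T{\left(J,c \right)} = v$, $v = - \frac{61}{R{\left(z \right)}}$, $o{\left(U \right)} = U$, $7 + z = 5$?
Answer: $- \frac{86896}{3} \approx -28965.0$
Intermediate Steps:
$z = -2$ ($z = -7 + 5 = -2$)
$v = - \frac{61}{3}$ ($v = - \frac{61}{\left(-6\right) \frac{1}{-2}} = - \frac{61}{\left(-6\right) \left(- \frac{1}{2}\right)} = - \frac{61}{3} \approx -20.333$)
$T{\left(J,c \right)} = - \frac{61}{3}$
$T{\left(-65,o{\left(7 \right)} \right)} - 28945 = - \frac{61}{3} - 28945 = - \frac{86896}{3}$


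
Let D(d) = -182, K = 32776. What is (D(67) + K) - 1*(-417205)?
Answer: 449799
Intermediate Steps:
(D(67) + K) - 1*(-417205) = (-182 + 32776) - 1*(-417205) = 32594 + 417205 = 449799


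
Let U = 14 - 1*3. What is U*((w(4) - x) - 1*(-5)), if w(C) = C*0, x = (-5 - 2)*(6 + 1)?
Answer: 594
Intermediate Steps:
U = 11 (U = 14 - 3 = 11)
x = -49 (x = -7*7 = -49)
w(C) = 0
U*((w(4) - x) - 1*(-5)) = 11*((0 - 1*(-49)) - 1*(-5)) = 11*((0 + 49) + 5) = 11*(49 + 5) = 11*54 = 594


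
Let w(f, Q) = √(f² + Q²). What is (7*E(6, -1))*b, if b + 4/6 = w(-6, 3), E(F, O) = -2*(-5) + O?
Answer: -42 + 189*√5 ≈ 380.62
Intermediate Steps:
E(F, O) = 10 + O
w(f, Q) = √(Q² + f²)
b = -⅔ + 3*√5 (b = -⅔ + √(3² + (-6)²) = -⅔ + √(9 + 36) = -⅔ + √45 = -⅔ + 3*√5 ≈ 6.0415)
(7*E(6, -1))*b = (7*(10 - 1))*(-⅔ + 3*√5) = (7*9)*(-⅔ + 3*√5) = 63*(-⅔ + 3*√5) = -42 + 189*√5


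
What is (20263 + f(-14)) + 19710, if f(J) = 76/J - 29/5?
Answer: 1398662/35 ≈ 39962.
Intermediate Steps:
f(J) = -29/5 + 76/J (f(J) = 76/J - 29*⅕ = 76/J - 29/5 = -29/5 + 76/J)
(20263 + f(-14)) + 19710 = (20263 + (-29/5 + 76/(-14))) + 19710 = (20263 + (-29/5 + 76*(-1/14))) + 19710 = (20263 + (-29/5 - 38/7)) + 19710 = (20263 - 393/35) + 19710 = 708812/35 + 19710 = 1398662/35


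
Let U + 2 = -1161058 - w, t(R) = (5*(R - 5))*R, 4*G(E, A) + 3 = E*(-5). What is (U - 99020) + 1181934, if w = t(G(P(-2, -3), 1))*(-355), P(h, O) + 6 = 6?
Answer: -1127861/16 ≈ -70491.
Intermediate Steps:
P(h, O) = 0 (P(h, O) = -6 + 6 = 0)
G(E, A) = -¾ - 5*E/4 (G(E, A) = -¾ + (E*(-5))/4 = -¾ + (-5*E)/4 = -¾ - 5*E/4)
t(R) = R*(-25 + 5*R) (t(R) = (5*(-5 + R))*R = (-25 + 5*R)*R = R*(-25 + 5*R))
w = -122475/16 (w = (5*(-¾ - 5/4*0)*(-5 + (-¾ - 5/4*0)))*(-355) = (5*(-¾ + 0)*(-5 + (-¾ + 0)))*(-355) = (5*(-¾)*(-5 - ¾))*(-355) = (5*(-¾)*(-23/4))*(-355) = (345/16)*(-355) = -122475/16 ≈ -7654.7)
U = -18454485/16 (U = -2 + (-1161058 - 1*(-122475/16)) = -2 + (-1161058 + 122475/16) = -2 - 18454453/16 = -18454485/16 ≈ -1.1534e+6)
(U - 99020) + 1181934 = (-18454485/16 - 99020) + 1181934 = -20038805/16 + 1181934 = -1127861/16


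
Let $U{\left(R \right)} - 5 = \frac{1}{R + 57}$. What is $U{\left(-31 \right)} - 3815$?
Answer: $- \frac{99059}{26} \approx -3810.0$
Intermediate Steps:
$U{\left(R \right)} = 5 + \frac{1}{57 + R}$ ($U{\left(R \right)} = 5 + \frac{1}{R + 57} = 5 + \frac{1}{57 + R}$)
$U{\left(-31 \right)} - 3815 = \frac{286 + 5 \left(-31\right)}{57 - 31} - 3815 = \frac{286 - 155}{26} - 3815 = \frac{1}{26} \cdot 131 - 3815 = \frac{131}{26} - 3815 = - \frac{99059}{26}$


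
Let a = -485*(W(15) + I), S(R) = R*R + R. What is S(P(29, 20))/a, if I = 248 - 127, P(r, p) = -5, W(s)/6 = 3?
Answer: -4/13483 ≈ -0.00029667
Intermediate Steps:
W(s) = 18 (W(s) = 6*3 = 18)
S(R) = R + R² (S(R) = R² + R = R + R²)
I = 121
a = -67415 (a = -485*(18 + 121) = -485*139 = -67415)
S(P(29, 20))/a = -5*(1 - 5)/(-67415) = -5*(-4)*(-1/67415) = 20*(-1/67415) = -4/13483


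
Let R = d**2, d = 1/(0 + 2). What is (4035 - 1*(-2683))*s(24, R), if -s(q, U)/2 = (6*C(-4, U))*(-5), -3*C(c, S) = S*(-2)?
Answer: 67180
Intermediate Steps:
C(c, S) = 2*S/3 (C(c, S) = -S*(-2)/3 = -(-2)*S/3 = 2*S/3)
d = 1/2 ≈ 0.50000
R = 1/4 (R = (1/2)**2 = 1/4 ≈ 0.25000)
s(q, U) = 40*U (s(q, U) = -2*6*(2*U/3)*(-5) = -2*4*U*(-5) = -(-40)*U = 40*U)
(4035 - 1*(-2683))*s(24, R) = (4035 - 1*(-2683))*(40*(1/4)) = (4035 + 2683)*10 = 6718*10 = 67180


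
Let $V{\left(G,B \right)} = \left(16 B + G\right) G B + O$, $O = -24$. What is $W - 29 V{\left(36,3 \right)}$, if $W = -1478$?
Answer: $-263870$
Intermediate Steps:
$V{\left(G,B \right)} = -24 + B G \left(G + 16 B\right)$ ($V{\left(G,B \right)} = \left(16 B + G\right) G B - 24 = \left(G + 16 B\right) G B - 24 = G \left(G + 16 B\right) B - 24 = B G \left(G + 16 B\right) - 24 = -24 + B G \left(G + 16 B\right)$)
$W - 29 V{\left(36,3 \right)} = -1478 - 29 \left(-24 + 3 \cdot 36^{2} + 16 \cdot 36 \cdot 3^{2}\right) = -1478 - 29 \left(-24 + 3 \cdot 1296 + 16 \cdot 36 \cdot 9\right) = -1478 - 29 \left(-24 + 3888 + 5184\right) = -1478 - 262392 = -263870$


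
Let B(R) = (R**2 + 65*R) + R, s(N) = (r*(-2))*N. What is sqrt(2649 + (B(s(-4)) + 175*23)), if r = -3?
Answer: sqrt(5666) ≈ 75.273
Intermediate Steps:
s(N) = 6*N (s(N) = (-3*(-2))*N = 6*N)
B(R) = R**2 + 66*R
sqrt(2649 + (B(s(-4)) + 175*23)) = sqrt(2649 + ((6*(-4))*(66 + 6*(-4)) + 175*23)) = sqrt(2649 + (-24*(66 - 24) + 4025)) = sqrt(2649 + (-24*42 + 4025)) = sqrt(2649 + (-1008 + 4025)) = sqrt(2649 + 3017) = sqrt(5666)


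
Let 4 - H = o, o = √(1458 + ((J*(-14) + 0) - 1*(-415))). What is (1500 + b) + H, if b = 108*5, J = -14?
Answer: 2044 - √2069 ≈ 1998.5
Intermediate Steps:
o = √2069 (o = √(1458 + ((-14*(-14) + 0) - 1*(-415))) = √(1458 + ((196 + 0) + 415)) = √(1458 + (196 + 415)) = √(1458 + 611) = √2069 ≈ 45.486)
H = 4 - √2069 ≈ -41.486
b = 540
(1500 + b) + H = (1500 + 540) + (4 - √2069) = 2040 + (4 - √2069) = 2044 - √2069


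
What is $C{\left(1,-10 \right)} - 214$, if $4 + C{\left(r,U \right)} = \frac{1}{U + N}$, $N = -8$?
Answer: $- \frac{3925}{18} \approx -218.06$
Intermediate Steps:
$C{\left(r,U \right)} = -4 + \frac{1}{-8 + U}$ ($C{\left(r,U \right)} = -4 + \frac{1}{U - 8} = -4 + \frac{1}{-8 + U}$)
$C{\left(1,-10 \right)} - 214 = \frac{33 - -40}{-8 - 10} - 214 = \frac{33 + 40}{-18} - 214 = \left(- \frac{1}{18}\right) 73 - 214 = - \frac{73}{18} - 214 = - \frac{3925}{18}$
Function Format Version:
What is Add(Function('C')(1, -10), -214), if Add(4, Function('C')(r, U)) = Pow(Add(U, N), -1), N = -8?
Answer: Rational(-3925, 18) ≈ -218.06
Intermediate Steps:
Function('C')(r, U) = Add(-4, Pow(Add(-8, U), -1)) (Function('C')(r, U) = Add(-4, Pow(Add(U, -8), -1)) = Add(-4, Pow(Add(-8, U), -1)))
Add(Function('C')(1, -10), -214) = Add(Mul(Pow(Add(-8, -10), -1), Add(33, Mul(-4, -10))), -214) = Add(Mul(Pow(-18, -1), Add(33, 40)), -214) = Add(Mul(Rational(-1, 18), 73), -214) = Add(Rational(-73, 18), -214) = Rational(-3925, 18)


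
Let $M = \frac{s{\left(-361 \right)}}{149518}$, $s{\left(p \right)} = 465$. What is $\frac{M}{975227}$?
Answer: $\frac{465}{145813990586} \approx 3.189 \cdot 10^{-9}$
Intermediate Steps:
$M = \frac{465}{149518} \approx 0.00311$
$\frac{M}{975227} = \frac{465}{149518 \cdot 975227} = \frac{465}{149518} \cdot \frac{1}{975227} = \frac{465}{145813990586}$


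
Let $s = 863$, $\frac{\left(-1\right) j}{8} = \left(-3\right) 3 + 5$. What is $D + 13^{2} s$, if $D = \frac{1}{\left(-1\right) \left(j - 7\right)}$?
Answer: $\frac{3646174}{25} \approx 1.4585 \cdot 10^{5}$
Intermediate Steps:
$j = 32$ ($j = - 8 \left(\left(-3\right) 3 + 5\right) = - 8 \left(-9 + 5\right) = \left(-8\right) \left(-4\right) = 32$)
$D = - \frac{1}{25}$ ($D = \frac{1}{\left(-1\right) \left(32 - 7\right)} = \frac{1}{\left(-1\right) 25} = \frac{1}{-25} = - \frac{1}{25} \approx -0.04$)
$D + 13^{2} s = - \frac{1}{25} + 13^{2} \cdot 863 = - \frac{1}{25} + 169 \cdot 863 = - \frac{1}{25} + 145847 = \frac{3646174}{25}$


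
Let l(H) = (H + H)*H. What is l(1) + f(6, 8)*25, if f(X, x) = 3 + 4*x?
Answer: 877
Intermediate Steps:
l(H) = 2*H² (l(H) = (2*H)*H = 2*H²)
l(1) + f(6, 8)*25 = 2*1² + (3 + 4*8)*25 = 2*1 + (3 + 32)*25 = 2 + 35*25 = 2 + 875 = 877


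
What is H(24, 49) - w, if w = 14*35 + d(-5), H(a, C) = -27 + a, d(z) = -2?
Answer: -491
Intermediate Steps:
w = 488 (w = 14*35 - 2 = 490 - 2 = 488)
H(24, 49) - w = (-27 + 24) - 1*488 = -3 - 488 = -491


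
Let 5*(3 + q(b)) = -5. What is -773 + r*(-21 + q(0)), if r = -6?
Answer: -623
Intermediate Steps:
q(b) = -4 (q(b) = -3 + (1/5)*(-5) = -3 - 1 = -4)
-773 + r*(-21 + q(0)) = -773 - 6*(-21 - 4) = -773 - 6*(-25) = -773 + 150 = -623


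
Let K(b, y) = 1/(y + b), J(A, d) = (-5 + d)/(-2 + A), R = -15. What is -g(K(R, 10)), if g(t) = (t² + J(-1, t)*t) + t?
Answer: 38/75 ≈ 0.50667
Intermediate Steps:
J(A, d) = (-5 + d)/(-2 + A)
K(b, y) = 1/(b + y)
g(t) = t + t² + t*(5/3 - t/3) (g(t) = (t² + ((-5 + t)/(-2 - 1))*t) + t = (t² + ((-5 + t)/(-3))*t) + t = (t² + (-(-5 + t)/3)*t) + t = (t² + (5/3 - t/3)*t) + t = (t² + t*(5/3 - t/3)) + t = t + t² + t*(5/3 - t/3))
-g(K(R, 10)) = -2*(4 + 1/(-15 + 10))/(3*(-15 + 10)) = -2*(4 + 1/(-5))/(3*(-5)) = -2*(-1)*(4 - ⅕)/(3*5) = -2*(-1)*19/(3*5*5) = -1*(-38/75) = 38/75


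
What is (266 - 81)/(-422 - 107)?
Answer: -185/529 ≈ -0.34972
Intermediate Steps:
(266 - 81)/(-422 - 107) = 185/(-529) = 185*(-1/529) = -185/529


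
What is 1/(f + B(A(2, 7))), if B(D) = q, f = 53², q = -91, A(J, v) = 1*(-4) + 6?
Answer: 1/2718 ≈ 0.00036792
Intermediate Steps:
A(J, v) = 2 (A(J, v) = -4 + 6 = 2)
f = 2809
B(D) = -91
1/(f + B(A(2, 7))) = 1/(2809 - 91) = 1/2718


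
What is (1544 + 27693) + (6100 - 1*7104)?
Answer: 28233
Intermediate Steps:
(1544 + 27693) + (6100 - 1*7104) = 29237 + (6100 - 7104) = 29237 - 1004 = 28233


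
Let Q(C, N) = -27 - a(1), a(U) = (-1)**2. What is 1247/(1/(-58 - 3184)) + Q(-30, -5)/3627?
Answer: -14663141326/3627 ≈ -4.0428e+6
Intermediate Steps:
a(U) = 1
Q(C, N) = -28 (Q(C, N) = -27 - 1*1 = -27 - 1 = -28)
1247/(1/(-58 - 3184)) + Q(-30, -5)/3627 = 1247/(1/(-58 - 3184)) - 28/3627 = 1247/(1/(-3242)) - 28*1/3627 = 1247/(-1/3242) - 28/3627 = 1247*(-3242) - 28/3627 = -4042774 - 28/3627 = -14663141326/3627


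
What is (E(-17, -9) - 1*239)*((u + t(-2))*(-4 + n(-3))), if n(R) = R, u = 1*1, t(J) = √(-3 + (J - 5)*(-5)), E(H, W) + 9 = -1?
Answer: 1743 + 6972*√2 ≈ 11603.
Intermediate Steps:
E(H, W) = -10 (E(H, W) = -9 - 1 = -10)
t(J) = √(22 - 5*J) (t(J) = √(-3 + (-5 + J)*(-5)) = √(-3 + (25 - 5*J)) = √(22 - 5*J))
u = 1
(E(-17, -9) - 1*239)*((u + t(-2))*(-4 + n(-3))) = (-10 - 1*239)*((1 + √(22 - 5*(-2)))*(-4 - 3)) = (-10 - 239)*((1 + √(22 + 10))*(-7)) = -249*(1 + √32)*(-7) = -249*(1 + 4*√2)*(-7) = -249*(-7 - 28*√2) = 1743 + 6972*√2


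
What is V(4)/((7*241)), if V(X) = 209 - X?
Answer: 205/1687 ≈ 0.12152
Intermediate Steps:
V(4)/((7*241)) = (209 - 1*4)/((7*241)) = (209 - 4)/1687 = 205*(1/1687) = 205/1687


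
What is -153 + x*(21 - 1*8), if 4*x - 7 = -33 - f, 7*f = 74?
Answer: -1903/7 ≈ -271.86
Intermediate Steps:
f = 74/7 (f = (⅐)*74 = 74/7 ≈ 10.571)
x = -64/7 (x = 7/4 + (-33 - 1*74/7)/4 = 7/4 + (-33 - 74/7)/4 = 7/4 + (¼)*(-305/7) = 7/4 - 305/28 = -64/7 ≈ -9.1429)
-153 + x*(21 - 1*8) = -153 - 64*(21 - 1*8)/7 = -153 - 64*(21 - 8)/7 = -153 - 64/7*13 = -153 - 832/7 = -1903/7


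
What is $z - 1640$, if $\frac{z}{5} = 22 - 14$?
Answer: $-1600$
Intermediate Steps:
$z = 40$ ($z = 5 \left(22 - 14\right) = 5 \cdot 8 = 40$)
$z - 1640 = 40 - 1640 = -1600$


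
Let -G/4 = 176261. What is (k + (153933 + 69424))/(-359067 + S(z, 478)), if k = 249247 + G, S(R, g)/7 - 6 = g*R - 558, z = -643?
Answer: 232440/2514409 ≈ 0.092443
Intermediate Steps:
G = -705044 (G = -4*176261 = -705044)
S(R, g) = -3864 + 7*R*g (S(R, g) = 42 + 7*(g*R - 558) = 42 + 7*(R*g - 558) = 42 + 7*(-558 + R*g) = 42 + (-3906 + 7*R*g) = -3864 + 7*R*g)
k = -455797 (k = 249247 - 705044 = -455797)
(k + (153933 + 69424))/(-359067 + S(z, 478)) = (-455797 + (153933 + 69424))/(-359067 + (-3864 + 7*(-643)*478)) = (-455797 + 223357)/(-359067 + (-3864 - 2151478)) = -232440/(-359067 - 2155342) = -232440/(-2514409) = -232440*(-1/2514409) = 232440/2514409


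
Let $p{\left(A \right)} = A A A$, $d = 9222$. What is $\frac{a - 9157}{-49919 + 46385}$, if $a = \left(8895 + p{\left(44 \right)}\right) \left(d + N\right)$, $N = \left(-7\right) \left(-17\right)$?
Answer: $- \frac{146463797}{589} \approx -2.4867 \cdot 10^{5}$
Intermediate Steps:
$N = 119$
$p{\left(A \right)} = A^{3}$ ($p{\left(A \right)} = A^{2} A = A^{3}$)
$a = 878791939$ ($a = \left(8895 + 44^{3}\right) \left(9222 + 119\right) = \left(8895 + 85184\right) 9341 = 94079 \cdot 9341 = 878791939$)
$\frac{a - 9157}{-49919 + 46385} = \frac{878791939 - 9157}{-49919 + 46385} = \frac{878782782}{-3534} = 878782782 \left(- \frac{1}{3534}\right) = - \frac{146463797}{589}$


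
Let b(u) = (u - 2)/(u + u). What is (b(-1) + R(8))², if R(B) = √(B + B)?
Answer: 121/4 ≈ 30.250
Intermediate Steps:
R(B) = √2*√B (R(B) = √(2*B) = √2*√B)
b(u) = (-2 + u)/(2*u) (b(u) = (-2 + u)/((2*u)) = (-2 + u)*(1/(2*u)) = (-2 + u)/(2*u))
(b(-1) + R(8))² = ((½)*(-2 - 1)/(-1) + √2*√8)² = ((½)*(-1)*(-3) + √2*(2*√2))² = (3/2 + 4)² = (11/2)² = 121/4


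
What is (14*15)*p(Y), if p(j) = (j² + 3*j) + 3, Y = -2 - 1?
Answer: 630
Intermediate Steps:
Y = -3
p(j) = 3 + j² + 3*j
(14*15)*p(Y) = (14*15)*(3 + (-3)² + 3*(-3)) = 210*(3 + 9 - 9) = 210*3 = 630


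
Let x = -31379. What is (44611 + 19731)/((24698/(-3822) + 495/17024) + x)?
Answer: -299032790784/145865431841 ≈ -2.0501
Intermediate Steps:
(44611 + 19731)/((24698/(-3822) + 495/17024) + x) = (44611 + 19731)/((24698/(-3822) + 495/17024) - 31379) = 64342/((24698*(-1/3822) + 495*(1/17024)) - 31379) = 64342/((-12349/1911 + 495/17024) - 31379) = 64342/(-29897633/4647552 - 31379) = 64342/(-145865431841/4647552) = 64342*(-4647552/145865431841) = -299032790784/145865431841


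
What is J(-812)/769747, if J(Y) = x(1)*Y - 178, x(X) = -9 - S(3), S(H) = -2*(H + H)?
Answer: -2614/769747 ≈ -0.0033959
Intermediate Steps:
S(H) = -4*H
x(X) = 3 (x(X) = -9 - (-4)*3 = -9 - 1*(-12) = -9 + 12 = 3)
J(Y) = -178 + 3*Y (J(Y) = 3*Y - 178 = -178 + 3*Y)
J(-812)/769747 = (-178 + 3*(-812))/769747 = (-178 - 2436)*(1/769747) = -2614*1/769747 = -2614/769747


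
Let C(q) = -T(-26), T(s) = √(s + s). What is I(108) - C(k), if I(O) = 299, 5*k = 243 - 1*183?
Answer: 299 + 2*I*√13 ≈ 299.0 + 7.2111*I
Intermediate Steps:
k = 12 (k = (243 - 1*183)/5 = (243 - 183)/5 = (⅕)*60 = 12)
T(s) = √2*√s (T(s) = √(2*s) = √2*√s)
C(q) = -2*I*√13 (C(q) = -√2*√(-26) = -√2*I*√26 = -2*I*√13)
I(108) - C(k) = 299 - (-2)*I*√13 = 299 + 2*I*√13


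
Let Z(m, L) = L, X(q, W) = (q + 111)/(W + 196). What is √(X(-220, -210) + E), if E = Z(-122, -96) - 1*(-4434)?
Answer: √851774/14 ≈ 65.923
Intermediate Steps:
X(q, W) = (111 + q)/(196 + W)
E = 4338 (E = -96 - 1*(-4434) = -96 + 4434 = 4338)
√(X(-220, -210) + E) = √((111 - 220)/(196 - 210) + 4338) = √(-109/(-14) + 4338) = √(-1/14*(-109) + 4338) = √(109/14 + 4338) = √(60841/14) = √851774/14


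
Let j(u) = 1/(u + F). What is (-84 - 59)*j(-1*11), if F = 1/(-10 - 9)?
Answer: 2717/210 ≈ 12.938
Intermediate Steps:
F = -1/19 (F = 1/(-19) = -1/19 ≈ -0.052632)
j(u) = 1/(-1/19 + u) (j(u) = 1/(u - 1/19) = 1/(-1/19 + u))
(-84 - 59)*j(-1*11) = (-84 - 59)*(19/(-1 + 19*(-1*11))) = -2717/(-1 + 19*(-11)) = -2717/(-1 - 209) = -2717/(-210) = -2717*(-1)/210 = -143*(-19/210) = 2717/210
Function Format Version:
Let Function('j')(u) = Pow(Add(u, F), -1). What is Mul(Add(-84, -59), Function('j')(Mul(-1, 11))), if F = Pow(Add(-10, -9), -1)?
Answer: Rational(2717, 210) ≈ 12.938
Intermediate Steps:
F = Rational(-1, 19) (F = Pow(-19, -1) = Rational(-1, 19) ≈ -0.052632)
Function('j')(u) = Pow(Add(Rational(-1, 19), u), -1) (Function('j')(u) = Pow(Add(u, Rational(-1, 19)), -1) = Pow(Add(Rational(-1, 19), u), -1))
Mul(Add(-84, -59), Function('j')(Mul(-1, 11))) = Mul(Add(-84, -59), Mul(19, Pow(Add(-1, Mul(19, Mul(-1, 11))), -1))) = Mul(-143, Mul(19, Pow(Add(-1, Mul(19, -11)), -1))) = Mul(-143, Mul(19, Pow(Add(-1, -209), -1))) = Mul(-143, Mul(19, Pow(-210, -1))) = Mul(-143, Mul(19, Rational(-1, 210))) = Mul(-143, Rational(-19, 210)) = Rational(2717, 210)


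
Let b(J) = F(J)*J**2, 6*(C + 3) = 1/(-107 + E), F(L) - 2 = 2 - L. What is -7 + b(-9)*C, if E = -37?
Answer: -101351/32 ≈ -3167.2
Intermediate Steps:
F(L) = 4 - L (F(L) = 2 + (2 - L) = 4 - L)
C = -2593/864 (C = -3 + 1/(6*(-107 - 37)) = -3 + (1/6)/(-144) = -3 + (1/6)*(-1/144) = -3 - 1/864 = -2593/864 ≈ -3.0012)
b(J) = J**2*(4 - J) (b(J) = (4 - J)*J**2 = J**2*(4 - J))
-7 + b(-9)*C = -7 + ((-9)**2*(4 - 1*(-9)))*(-2593/864) = -7 + (81*(4 + 9))*(-2593/864) = -7 + (81*13)*(-2593/864) = -7 + 1053*(-2593/864) = -7 - 101127/32 = -101351/32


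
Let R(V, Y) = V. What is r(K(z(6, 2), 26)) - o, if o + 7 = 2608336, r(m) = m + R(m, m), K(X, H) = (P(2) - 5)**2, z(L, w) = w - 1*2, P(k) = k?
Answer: -2608311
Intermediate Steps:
z(L, w) = -2 + w (z(L, w) = w - 2 = -2 + w)
K(X, H) = 9 (K(X, H) = (2 - 5)**2 = (-3)**2 = 9)
r(m) = 2*m (r(m) = m + m = 2*m)
o = 2608329 (o = -7 + 2608336 = 2608329)
r(K(z(6, 2), 26)) - o = 2*9 - 1*2608329 = 18 - 2608329 = -2608311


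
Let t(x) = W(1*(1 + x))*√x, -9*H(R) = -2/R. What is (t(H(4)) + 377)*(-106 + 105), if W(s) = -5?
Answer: -377 + 5*√2/6 ≈ -375.82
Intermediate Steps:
H(R) = 2/(9*R) (H(R) = -(-2)/(9*R) = 2/(9*R))
t(x) = -5*√x
(t(H(4)) + 377)*(-106 + 105) = (-5*√2/6 + 377)*(-106 + 105) = (-5*√2/6 + 377)*(-1) = (377 - 5*√2/6)*(-1) = -377 + 5*√2/6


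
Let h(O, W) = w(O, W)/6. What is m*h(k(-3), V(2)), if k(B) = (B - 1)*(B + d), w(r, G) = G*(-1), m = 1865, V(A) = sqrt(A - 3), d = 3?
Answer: -1865*I/6 ≈ -310.83*I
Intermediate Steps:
V(A) = sqrt(-3 + A)
w(r, G) = -G
k(B) = (-1 + B)*(3 + B) (k(B) = (B - 1)*(B + 3) = (-1 + B)*(3 + B))
h(O, W) = -W/6
m*h(k(-3), V(2)) = 1865*(-sqrt(-3 + 2)/6) = 1865*(-I/6) = -1865*I/6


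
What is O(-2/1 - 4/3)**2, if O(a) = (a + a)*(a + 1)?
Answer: 19600/81 ≈ 241.98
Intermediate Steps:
O(a) = 2*a*(1 + a) (O(a) = (2*a)*(1 + a) = 2*a*(1 + a))
O(-2/1 - 4/3)**2 = (2*(-2/1 - 4/3)*(1 + (-2/1 - 4/3)))**2 = (2*(-2*1 - 4*1/3)*(1 + (-2*1 - 4*1/3)))**2 = (2*(-2 - 4/3)*(1 + (-2 - 4/3)))**2 = (2*(-10/3)*(1 - 10/3))**2 = (2*(-10/3)*(-7/3))**2 = (140/9)**2 = 19600/81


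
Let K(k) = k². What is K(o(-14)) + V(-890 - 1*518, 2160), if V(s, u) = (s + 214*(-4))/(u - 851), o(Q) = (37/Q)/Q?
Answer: -12168829/7183792 ≈ -1.6939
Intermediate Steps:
o(Q) = 37/Q²
V(s, u) = (-856 + s)/(-851 + u) (V(s, u) = (s - 856)/(-851 + u) = (-856 + s)/(-851 + u))
K(o(-14)) + V(-890 - 1*518, 2160) = (37/(-14)²)² + (-856 + (-890 - 1*518))/(-851 + 2160) = (37*(1/196))² + (-856 + (-890 - 518))/1309 = (37/196)² + (-856 - 1408)/1309 = 1369/38416 + (1/1309)*(-2264) = 1369/38416 - 2264/1309 = -12168829/7183792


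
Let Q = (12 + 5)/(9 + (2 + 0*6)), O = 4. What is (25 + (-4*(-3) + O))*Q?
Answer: 697/11 ≈ 63.364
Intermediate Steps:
Q = 17/11 (Q = 17/(9 + (2 + 0)) = 17/(9 + 2) = 17/11 ≈ 1.5455)
(25 + (-4*(-3) + O))*Q = (25 + (-4*(-3) + 4))*(17/11) = (25 + (12 + 4))*(17/11) = (25 + 16)*(17/11) = 41*(17/11) = 697/11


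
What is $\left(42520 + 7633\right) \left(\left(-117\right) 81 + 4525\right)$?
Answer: $-248357656$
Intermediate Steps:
$\left(42520 + 7633\right) \left(\left(-117\right) 81 + 4525\right) = 50153 \left(-9477 + 4525\right) = 50153 \left(-4952\right) = -248357656$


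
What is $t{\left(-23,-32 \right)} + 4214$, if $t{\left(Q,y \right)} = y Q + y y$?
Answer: $5974$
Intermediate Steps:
$t{\left(Q,y \right)} = y^{2} + Q y$ ($t{\left(Q,y \right)} = Q y + y^{2} = y^{2} + Q y$)
$t{\left(-23,-32 \right)} + 4214 = - 32 \left(-23 - 32\right) + 4214 = \left(-32\right) \left(-55\right) + 4214 = 1760 + 4214 = 5974$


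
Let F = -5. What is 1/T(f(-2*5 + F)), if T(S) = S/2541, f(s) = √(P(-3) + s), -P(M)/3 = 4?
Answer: -847*I*√3/3 ≈ -489.02*I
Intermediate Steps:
P(M) = -12 (P(M) = -3*4 = -12)
f(s) = √(-12 + s)
T(S) = S/2541 (T(S) = S*(1/2541) = S/2541)
1/T(f(-2*5 + F)) = 1/(√(-12 + (-2*5 - 5))/2541) = 1/(√(-12 + (-10 - 5))/2541) = 1/(√(-12 - 15)/2541) = 1/(√(-27)/2541) = 1/((3*I*√3)/2541) = 1/(I*√3/847) = -847*I*√3/3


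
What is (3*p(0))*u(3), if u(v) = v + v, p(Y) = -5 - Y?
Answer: -90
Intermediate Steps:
u(v) = 2*v
(3*p(0))*u(3) = (3*(-5 - 1*0))*(2*3) = (3*(-5 + 0))*6 = (3*(-5))*6 = -15*6 = -90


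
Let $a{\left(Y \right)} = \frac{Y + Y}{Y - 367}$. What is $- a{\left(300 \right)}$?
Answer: $\frac{600}{67} \approx 8.9552$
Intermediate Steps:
$a{\left(Y \right)} = \frac{2 Y}{-367 + Y}$
$- a{\left(300 \right)} = - \frac{2 \cdot 300}{-367 + 300} = - \frac{2 \cdot 300}{-67} = - \frac{2 \cdot 300 \left(-1\right)}{67} = \left(-1\right) \left(- \frac{600}{67}\right) = \frac{600}{67}$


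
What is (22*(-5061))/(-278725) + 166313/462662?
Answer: 97869303329/128955465950 ≈ 0.75894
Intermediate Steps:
(22*(-5061))/(-278725) + 166313/462662 = -111342*(-1/278725) + 166313*(1/462662) = 111342/278725 + 166313/462662 = 97869303329/128955465950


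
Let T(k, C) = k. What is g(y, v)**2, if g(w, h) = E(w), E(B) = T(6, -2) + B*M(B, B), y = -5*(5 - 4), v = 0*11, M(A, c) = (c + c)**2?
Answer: 244036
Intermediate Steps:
M(A, c) = 4*c**2 (M(A, c) = (2*c)**2 = 4*c**2)
v = 0
y = -5 (y = -5*1 = -5)
E(B) = 6 + 4*B**3 (E(B) = 6 + B*(4*B**2) = 6 + 4*B**3)
g(w, h) = 6 + 4*w**3
g(y, v)**2 = (6 + 4*(-5)**3)**2 = (6 + 4*(-125))**2 = (6 - 500)**2 = (-494)**2 = 244036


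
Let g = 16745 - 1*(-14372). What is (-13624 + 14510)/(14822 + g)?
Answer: 886/45939 ≈ 0.019286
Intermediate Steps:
g = 31117 (g = 16745 + 14372 = 31117)
(-13624 + 14510)/(14822 + g) = (-13624 + 14510)/(14822 + 31117) = 886/45939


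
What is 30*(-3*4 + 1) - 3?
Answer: -333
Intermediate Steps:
30*(-3*4 + 1) - 3 = 30*(-12 + 1) - 3 = 30*(-11) - 3 = -330 - 3 = -333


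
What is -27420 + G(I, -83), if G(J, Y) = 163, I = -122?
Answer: -27257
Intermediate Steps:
-27420 + G(I, -83) = -27420 + 163 = -27257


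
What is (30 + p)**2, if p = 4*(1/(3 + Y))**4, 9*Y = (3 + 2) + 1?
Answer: 193207718916/214358881 ≈ 901.33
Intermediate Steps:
Y = 2/3 (Y = ((3 + 2) + 1)/9 = (5 + 1)/9 = (1/9)*6 = 2/3 ≈ 0.66667)
p = 324/14641 (p = 4*(1/(3 + 2/3))**4 = 4*(1/(11/3))**4 = 4*(3/11)**4 = 4*(81/14641) = 324/14641 ≈ 0.022130)
(30 + p)**2 = (30 + 324/14641)**2 = (439554/14641)**2 = 193207718916/214358881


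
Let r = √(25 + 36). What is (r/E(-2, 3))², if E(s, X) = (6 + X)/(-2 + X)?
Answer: 61/81 ≈ 0.75309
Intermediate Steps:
r = √61 ≈ 7.8102
E(s, X) = (6 + X)/(-2 + X)
(r/E(-2, 3))² = (√61/(((6 + 3)/(-2 + 3))))² = (√61/((9/1)))² = (√61/((1*9)))² = (√61/9)² = 61/81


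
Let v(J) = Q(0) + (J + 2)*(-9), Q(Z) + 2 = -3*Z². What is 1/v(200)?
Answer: -1/1820 ≈ -0.00054945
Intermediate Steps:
Q(Z) = -2 - 3*Z²
v(J) = -20 - 9*J (v(J) = (-2 - 3*0²) + (J + 2)*(-9) = (-2 - 3*0) + (2 + J)*(-9) = (-2 + 0) + (-18 - 9*J) = -2 + (-18 - 9*J) = -20 - 9*J)
1/v(200) = 1/(-20 - 9*200) = 1/(-20 - 1800) = 1/(-1820) = -1/1820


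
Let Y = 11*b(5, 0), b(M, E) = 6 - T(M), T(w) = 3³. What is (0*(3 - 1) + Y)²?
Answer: 53361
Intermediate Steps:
T(w) = 27
b(M, E) = -21 (b(M, E) = 6 - 1*27 = 6 - 27 = -21)
Y = -231 (Y = 11*(-21) = -231)
(0*(3 - 1) + Y)² = (0*(3 - 1) - 231)² = (0*2 - 231)² = (0 - 231)² = (-231)² = 53361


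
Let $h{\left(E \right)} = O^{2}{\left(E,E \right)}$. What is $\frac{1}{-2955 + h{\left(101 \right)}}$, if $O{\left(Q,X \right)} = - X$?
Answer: $\frac{1}{7246} \approx 0.00013801$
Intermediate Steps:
$h{\left(E \right)} = E^{2}$ ($h{\left(E \right)} = \left(- E\right)^{2} = E^{2}$)
$\frac{1}{-2955 + h{\left(101 \right)}} = \frac{1}{-2955 + 101^{2}} = \frac{1}{-2955 + 10201} = \frac{1}{7246}$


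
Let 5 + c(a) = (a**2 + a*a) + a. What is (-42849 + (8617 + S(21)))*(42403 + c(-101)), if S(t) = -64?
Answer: -2150324904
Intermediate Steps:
c(a) = -5 + a + 2*a**2 (c(a) = -5 + ((a**2 + a*a) + a) = -5 + ((a**2 + a**2) + a) = -5 + (2*a**2 + a) = -5 + (a + 2*a**2) = -5 + a + 2*a**2)
(-42849 + (8617 + S(21)))*(42403 + c(-101)) = (-42849 + (8617 - 64))*(42403 + (-5 - 101 + 2*(-101)**2)) = (-42849 + 8553)*(42403 + (-5 - 101 + 2*10201)) = -34296*(42403 + (-5 - 101 + 20402)) = -34296*(42403 + 20296) = -34296*62699 = -2150324904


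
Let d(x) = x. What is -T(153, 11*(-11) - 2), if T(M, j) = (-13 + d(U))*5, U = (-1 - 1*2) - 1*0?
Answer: 80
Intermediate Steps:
U = -3 (U = (-1 - 2) + 0 = -3 + 0 = -3)
T(M, j) = -80 (T(M, j) = (-13 - 3)*5 = -16*5 = -80)
-T(153, 11*(-11) - 2) = -1*(-80) = 80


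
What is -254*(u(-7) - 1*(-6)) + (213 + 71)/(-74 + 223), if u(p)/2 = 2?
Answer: -378176/149 ≈ -2538.1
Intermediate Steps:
u(p) = 4 (u(p) = 2*2 = 4)
-254*(u(-7) - 1*(-6)) + (213 + 71)/(-74 + 223) = -254*(4 - 1*(-6)) + (213 + 71)/(-74 + 223) = -254*(4 + 6) + 284/149 = -254*10 + 284*(1/149) = -2540 + 284/149 = -378176/149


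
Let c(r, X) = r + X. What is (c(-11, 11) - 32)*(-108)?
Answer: 3456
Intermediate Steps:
c(r, X) = X + r
(c(-11, 11) - 32)*(-108) = ((11 - 11) - 32)*(-108) = (0 - 32)*(-108) = -32*(-108) = 3456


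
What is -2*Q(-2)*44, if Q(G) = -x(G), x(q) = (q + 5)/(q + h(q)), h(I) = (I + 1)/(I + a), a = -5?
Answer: -1848/13 ≈ -142.15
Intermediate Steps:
h(I) = (1 + I)/(-5 + I) (h(I) = (I + 1)/(I - 5) = (1 + I)/(-5 + I))
x(q) = (5 + q)/(q + (1 + q)/(-5 + q)) (x(q) = (q + 5)/(q + (1 + q)/(-5 + q)) = (5 + q)/(q + (1 + q)/(-5 + q)))
Q(G) = -(-25 + G²)/(1 + G² - 4*G)
-2*Q(-2)*44 = -2*(25 - 1*(-2)²)/(1 + (-2)² - 4*(-2))*44 = -2*(25 - 1*4)/(1 + 4 + 8)*44 = -2*(25 - 4)/13*44 = -2*21/13*44 = -42/13*44 = -1848/13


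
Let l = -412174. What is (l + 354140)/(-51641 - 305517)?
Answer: 29017/178579 ≈ 0.16249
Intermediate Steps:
(l + 354140)/(-51641 - 305517) = (-412174 + 354140)/(-51641 - 305517) = -58034/(-357158) = -58034*(-1/357158) = 29017/178579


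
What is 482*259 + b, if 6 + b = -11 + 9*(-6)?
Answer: 124767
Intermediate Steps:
b = -71 (b = -6 + (-11 + 9*(-6)) = -6 + (-11 - 54) = -6 - 65 = -71)
482*259 + b = 482*259 - 71 = 124838 - 71 = 124767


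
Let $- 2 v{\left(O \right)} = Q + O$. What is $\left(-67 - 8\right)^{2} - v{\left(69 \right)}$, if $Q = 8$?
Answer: $\frac{11327}{2} \approx 5663.5$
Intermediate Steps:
$v{\left(O \right)} = -4 - \frac{O}{2}$ ($v{\left(O \right)} = - \frac{8 + O}{2} = -4 - \frac{O}{2}$)
$\left(-67 - 8\right)^{2} - v{\left(69 \right)} = \left(-67 - 8\right)^{2} - \left(-4 - \frac{69}{2}\right) = \left(-75\right)^{2} - \left(-4 - \frac{69}{2}\right) = 5625 - - \frac{77}{2} = 5625 + \frac{77}{2} = \frac{11327}{2}$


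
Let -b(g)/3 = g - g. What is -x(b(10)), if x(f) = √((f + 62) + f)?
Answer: -√62 ≈ -7.8740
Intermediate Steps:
b(g) = 0 (b(g) = -3*(g - g) = -3*0 = 0)
x(f) = √(62 + 2*f) (x(f) = √((62 + f) + f) = √(62 + 2*f))
-x(b(10)) = -√(62 + 2*0) = -√(62 + 0) = -√62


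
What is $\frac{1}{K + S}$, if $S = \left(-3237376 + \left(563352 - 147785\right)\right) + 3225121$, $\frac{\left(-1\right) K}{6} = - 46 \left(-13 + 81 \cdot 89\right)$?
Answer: $\frac{1}{2389408} \approx 4.1851 \cdot 10^{-7}$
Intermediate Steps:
$K = 1986096$ ($K = - 6 \left(- 46 \left(-13 + 81 \cdot 89\right)\right) = - 6 \left(- 46 \left(-13 + 7209\right)\right) = - 6 \left(\left(-46\right) 7196\right) = \left(-6\right) \left(-331016\right) = 1986096$)
$S = 403312$ ($S = \left(-3237376 + 415567\right) + 3225121 = -2821809 + 3225121 = 403312$)
$\frac{1}{K + S} = \frac{1}{1986096 + 403312} = \frac{1}{2389408}$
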